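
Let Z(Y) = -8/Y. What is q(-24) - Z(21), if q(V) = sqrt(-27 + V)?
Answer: 8/21 + I*sqrt(51) ≈ 0.38095 + 7.1414*I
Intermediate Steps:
q(-24) - Z(21) = sqrt(-27 - 24) - (-8)/21 = sqrt(-51) - (-8)/21 = I*sqrt(51) - 1*(-8/21) = I*sqrt(51) + 8/21 = 8/21 + I*sqrt(51)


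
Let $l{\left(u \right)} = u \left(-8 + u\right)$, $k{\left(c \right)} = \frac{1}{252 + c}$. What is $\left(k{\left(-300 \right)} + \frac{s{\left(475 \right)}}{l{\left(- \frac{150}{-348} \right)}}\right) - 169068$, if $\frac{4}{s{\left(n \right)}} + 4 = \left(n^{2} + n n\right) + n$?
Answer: $- \frac{40232545941834263}{237966622800} \approx -1.6907 \cdot 10^{5}$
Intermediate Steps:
$s{\left(n \right)} = \frac{4}{-4 + n + 2 n^{2}}$ ($s{\left(n \right)} = \frac{4}{-4 + \left(\left(n^{2} + n n\right) + n\right)} = \frac{4}{-4 + \left(\left(n^{2} + n^{2}\right) + n\right)} = \frac{4}{-4 + \left(2 n^{2} + n\right)} = \frac{4}{-4 + \left(n + 2 n^{2}\right)} = \frac{4}{-4 + n + 2 n^{2}}$)
$\left(k{\left(-300 \right)} + \frac{s{\left(475 \right)}}{l{\left(- \frac{150}{-348} \right)}}\right) - 169068 = \left(\frac{1}{252 - 300} + \frac{4 \frac{1}{-4 + 475 + 2 \cdot 475^{2}}}{- \frac{150}{-348} \left(-8 - \frac{150}{-348}\right)}\right) - 169068 = \left(\frac{1}{-48} + \frac{4 \frac{1}{-4 + 475 + 2 \cdot 225625}}{\left(-150\right) \left(- \frac{1}{348}\right) \left(-8 - - \frac{25}{58}\right)}\right) - 169068 = \left(- \frac{1}{48} + \frac{4 \frac{1}{-4 + 475 + 451250}}{\frac{25}{58} \left(-8 + \frac{25}{58}\right)}\right) - 169068 = \left(- \frac{1}{48} + \frac{4 \cdot \frac{1}{451721}}{\frac{25}{58} \left(- \frac{439}{58}\right)}\right) - 169068 = \left(- \frac{1}{48} + \frac{4 \cdot \frac{1}{451721}}{- \frac{10975}{3364}}\right) - 169068 = \left(- \frac{1}{48} + \frac{4}{451721} \left(- \frac{3364}{10975}\right)\right) - 169068 = \left(- \frac{1}{48} - \frac{13456}{4957637975}\right) - 169068 = - \frac{4958283863}{237966622800} - 169068 = - \frac{40232545941834263}{237966622800}$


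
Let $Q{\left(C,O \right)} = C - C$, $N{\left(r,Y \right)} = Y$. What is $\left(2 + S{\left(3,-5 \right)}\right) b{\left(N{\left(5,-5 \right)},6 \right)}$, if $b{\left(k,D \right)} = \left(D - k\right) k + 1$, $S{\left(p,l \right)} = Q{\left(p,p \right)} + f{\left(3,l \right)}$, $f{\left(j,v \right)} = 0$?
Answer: $-108$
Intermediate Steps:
$Q{\left(C,O \right)} = 0$
$S{\left(p,l \right)} = 0$ ($S{\left(p,l \right)} = 0 + 0 = 0$)
$b{\left(k,D \right)} = 1 + k \left(D - k\right)$ ($b{\left(k,D \right)} = k \left(D - k\right) + 1 = 1 + k \left(D - k\right)$)
$\left(2 + S{\left(3,-5 \right)}\right) b{\left(N{\left(5,-5 \right)},6 \right)} = \left(2 + 0\right) \left(1 - \left(-5\right)^{2} + 6 \left(-5\right)\right) = 2 \left(1 - 25 - 30\right) = 2 \left(-54\right) = -108$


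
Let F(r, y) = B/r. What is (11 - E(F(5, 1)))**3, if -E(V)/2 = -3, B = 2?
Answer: 125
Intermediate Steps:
F(r, y) = 2/r
E(V) = 6 (E(V) = -2*(-3) = 6)
(11 - E(F(5, 1)))**3 = (11 - 1*6)**3 = (11 - 6)**3 = 5**3 = 125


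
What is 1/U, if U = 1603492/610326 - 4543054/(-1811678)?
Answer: 276428546757/1419438788795 ≈ 0.19475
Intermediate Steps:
U = 1419438788795/276428546757 (U = 1603492*(1/610326) - 4543054*(-1/1811678) = 801746/305163 + 2271527/905839 = 1419438788795/276428546757 ≈ 5.1349)
1/U = 1/(1419438788795/276428546757) = 276428546757/1419438788795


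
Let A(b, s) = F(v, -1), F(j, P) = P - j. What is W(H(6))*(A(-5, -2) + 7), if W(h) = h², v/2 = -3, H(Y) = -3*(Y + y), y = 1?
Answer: 5292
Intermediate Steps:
H(Y) = -3 - 3*Y (H(Y) = -3*(Y + 1) = -3*(1 + Y) = -3 - 3*Y)
v = -6 (v = 2*(-3) = -6)
A(b, s) = 5 (A(b, s) = -1 - 1*(-6) = -1 + 6 = 5)
W(H(6))*(A(-5, -2) + 7) = (-3 - 3*6)²*(5 + 7) = (-3 - 18)²*12 = (-21)²*12 = 441*12 = 5292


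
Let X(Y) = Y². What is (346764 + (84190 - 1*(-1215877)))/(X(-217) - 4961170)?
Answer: -1646831/4914081 ≈ -0.33512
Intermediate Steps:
(346764 + (84190 - 1*(-1215877)))/(X(-217) - 4961170) = (346764 + (84190 - 1*(-1215877)))/((-217)² - 4961170) = (346764 + (84190 + 1215877))/(47089 - 4961170) = (346764 + 1300067)/(-4914081) = 1646831*(-1/4914081) = -1646831/4914081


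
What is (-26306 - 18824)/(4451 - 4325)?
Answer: -22565/63 ≈ -358.17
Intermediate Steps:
(-26306 - 18824)/(4451 - 4325) = -45130/126 = -45130*1/126 = -22565/63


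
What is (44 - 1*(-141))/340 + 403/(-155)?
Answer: -699/340 ≈ -2.0559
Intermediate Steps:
(44 - 1*(-141))/340 + 403/(-155) = (44 + 141)*(1/340) + 403*(-1/155) = 185*(1/340) - 13/5 = 37/68 - 13/5 = -699/340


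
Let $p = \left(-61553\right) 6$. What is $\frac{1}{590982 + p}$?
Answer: $\frac{1}{221664} \approx 4.5113 \cdot 10^{-6}$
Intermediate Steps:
$p = -369318$
$\frac{1}{590982 + p} = \frac{1}{590982 - 369318} = \frac{1}{221664}$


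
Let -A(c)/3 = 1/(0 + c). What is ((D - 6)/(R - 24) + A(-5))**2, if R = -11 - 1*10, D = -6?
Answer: 169/225 ≈ 0.75111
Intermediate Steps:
R = -21 (R = -11 - 10 = -21)
A(c) = -3/c (A(c) = -3/(0 + c) = -3/c)
((D - 6)/(R - 24) + A(-5))**2 = ((-6 - 6)/(-21 - 24) - 3/(-5))**2 = (-12/(-45) - 3*(-1/5))**2 = (-12*(-1/45) + 3/5)**2 = (4/15 + 3/5)**2 = (13/15)**2 = 169/225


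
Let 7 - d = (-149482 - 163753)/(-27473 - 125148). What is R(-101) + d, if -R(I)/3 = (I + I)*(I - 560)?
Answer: -61134028374/152621 ≈ -4.0056e+5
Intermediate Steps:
R(I) = -6*I*(-560 + I) (R(I) = -3*(I + I)*(I - 560) = -3*2*I*(-560 + I) = -6*I*(-560 + I))
d = 755112/152621 (d = 7 - (-149482 - 163753)/(-27473 - 125148) = 7 - (-313235)/(-152621) = 7 - (-313235)*(-1)/152621 = 7 - 1*313235/152621 = 7 - 313235/152621 = 755112/152621 ≈ 4.9476)
R(-101) + d = 6*(-101)*(560 - 1*(-101)) + 755112/152621 = 6*(-101)*(560 + 101) + 755112/152621 = 6*(-101)*661 + 755112/152621 = -400566 + 755112/152621 = -61134028374/152621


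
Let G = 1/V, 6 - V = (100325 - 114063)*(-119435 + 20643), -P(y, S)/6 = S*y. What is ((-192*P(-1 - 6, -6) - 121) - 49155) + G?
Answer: -1210626405081/1357204490 ≈ -892.00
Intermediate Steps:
P(y, S) = -6*S*y
V = -1357204490 (V = 6 - (100325 - 114063)*(-119435 + 20643) = 6 - (-13738)*(-98792) = 6 - 1*1357204496 = 6 - 1357204496 = -1357204490)
G = -1/1357204490 (G = 1/(-1357204490) = -1/1357204490 ≈ -7.3681e-10)
((-192*P(-1 - 6, -6) - 121) - 49155) + G = ((-(-1152)*(-6)*(-1 - 6) - 121) - 49155) - 1/1357204490 = ((-(-1152)*(-6)*(-7) - 121) - 49155) - 1/1357204490 = ((-192*(-252) - 121) - 49155) - 1/1357204490 = ((48384 - 121) - 49155) - 1/1357204490 = (48263 - 49155) - 1/1357204490 = -892 - 1/1357204490 = -1210626405081/1357204490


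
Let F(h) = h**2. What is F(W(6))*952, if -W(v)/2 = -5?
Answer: 95200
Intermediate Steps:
W(v) = 10 (W(v) = -2*(-5) = 10)
F(W(6))*952 = 10**2*952 = 100*952 = 95200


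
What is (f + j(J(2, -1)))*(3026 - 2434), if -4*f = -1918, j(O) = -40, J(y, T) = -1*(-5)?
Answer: 260184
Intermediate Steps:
J(y, T) = 5
f = 959/2 (f = -1/4*(-1918) = 959/2 ≈ 479.50)
(f + j(J(2, -1)))*(3026 - 2434) = (959/2 - 40)*(3026 - 2434) = (879/2)*592 = 260184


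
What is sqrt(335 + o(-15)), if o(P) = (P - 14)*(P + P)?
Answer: sqrt(1205) ≈ 34.713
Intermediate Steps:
o(P) = 2*P*(-14 + P) (o(P) = (-14 + P)*(2*P) = 2*P*(-14 + P))
sqrt(335 + o(-15)) = sqrt(335 + 2*(-15)*(-14 - 15)) = sqrt(335 + 2*(-15)*(-29)) = sqrt(335 + 870) = sqrt(1205)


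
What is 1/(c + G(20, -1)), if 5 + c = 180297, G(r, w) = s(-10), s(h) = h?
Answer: 1/180282 ≈ 5.5469e-6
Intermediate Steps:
G(r, w) = -10
c = 180292 (c = -5 + 180297 = 180292)
1/(c + G(20, -1)) = 1/(180292 - 10) = 1/180282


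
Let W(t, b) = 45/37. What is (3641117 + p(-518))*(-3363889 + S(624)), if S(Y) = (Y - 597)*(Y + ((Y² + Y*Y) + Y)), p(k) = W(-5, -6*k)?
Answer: 2384044388376514/37 ≈ 6.4434e+13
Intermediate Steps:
W(t, b) = 45/37 (W(t, b) = 45*(1/37) = 45/37)
p(k) = 45/37
S(Y) = (-597 + Y)*(2*Y + 2*Y²) (S(Y) = (-597 + Y)*(Y + ((Y² + Y²) + Y)) = (-597 + Y)*(Y + (2*Y² + Y)) = (-597 + Y)*(Y + (Y + 2*Y²)) = (-597 + Y)*(2*Y + 2*Y²))
(3641117 + p(-518))*(-3363889 + S(624)) = (3641117 + 45/37)*(-3363889 + 2*624*(-597 + 624² - 596*624)) = 134721374*(-3363889 + 2*624*(-597 + 389376 - 371904))/37 = 134721374*(-3363889 + 2*624*16875)/37 = 134721374*(-3363889 + 21060000)/37 = (134721374/37)*17696111 = 2384044388376514/37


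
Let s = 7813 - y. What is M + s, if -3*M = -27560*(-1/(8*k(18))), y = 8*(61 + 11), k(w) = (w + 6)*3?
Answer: 1559747/216 ≈ 7221.0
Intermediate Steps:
k(w) = 18 + 3*w (k(w) = (6 + w)*3 = 18 + 3*w)
y = 576 (y = 8*72 = 576)
s = 7237 (s = 7813 - 1*576 = 7813 - 576 = 7237)
M = -3445/216 (M = -(-27560)/(3*((-8*(18 + 3*18)))) = -(-27560)/(3*((-8*(18 + 54)))) = -(-27560)/(3*((-8*72))) = -(-27560)/(3*(-576)) = -(-27560)*(-1)/(3*576) = -⅓*3445/72 = -3445/216 ≈ -15.949)
M + s = -3445/216 + 7237 = 1559747/216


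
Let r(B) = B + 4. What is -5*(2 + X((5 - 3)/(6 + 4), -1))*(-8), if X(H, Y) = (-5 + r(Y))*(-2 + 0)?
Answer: 240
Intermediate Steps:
r(B) = 4 + B
X(H, Y) = 2 - 2*Y (X(H, Y) = (-5 + (4 + Y))*(-2 + 0) = (-1 + Y)*(-2) = 2 - 2*Y)
-5*(2 + X((5 - 3)/(6 + 4), -1))*(-8) = -5*(2 + (2 - 2*(-1)))*(-8) = -5*(2 + (2 + 2))*(-8) = -5*(2 + 4)*(-8) = -5*6*(-8) = -30*(-8) = 240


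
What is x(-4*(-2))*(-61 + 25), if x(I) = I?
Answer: -288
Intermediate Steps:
x(-4*(-2))*(-61 + 25) = (-4*(-2))*(-61 + 25) = 8*(-36) = -288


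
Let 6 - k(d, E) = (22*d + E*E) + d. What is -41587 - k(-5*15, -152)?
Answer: -20214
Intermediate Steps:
k(d, E) = 6 - E² - 23*d (k(d, E) = 6 - ((22*d + E*E) + d) = 6 - ((22*d + E²) + d) = 6 - ((E² + 22*d) + d) = 6 - (E² + 23*d) = 6 + (-E² - 23*d) = 6 - E² - 23*d)
-41587 - k(-5*15, -152) = -41587 - (6 - 1*(-152)² - (-115)*15) = -41587 - (6 - 1*23104 - 23*(-75)) = -41587 - (6 - 23104 + 1725) = -41587 - 1*(-21373) = -41587 + 21373 = -20214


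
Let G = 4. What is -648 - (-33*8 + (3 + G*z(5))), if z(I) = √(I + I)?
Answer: -387 - 4*√10 ≈ -399.65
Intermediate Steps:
z(I) = √2*√I (z(I) = √(2*I) = √2*√I)
-648 - (-33*8 + (3 + G*z(5))) = -648 - (-33*8 + (3 + 4*(√2*√5))) = -648 - (-264 + (3 + 4*√10)) = -648 - (-261 + 4*√10) = -648 + (261 - 4*√10) = -387 - 4*√10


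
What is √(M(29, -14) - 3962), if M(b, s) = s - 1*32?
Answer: 2*I*√1002 ≈ 63.309*I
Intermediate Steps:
M(b, s) = -32 + s (M(b, s) = s - 32 = -32 + s)
√(M(29, -14) - 3962) = √((-32 - 14) - 3962) = √(-46 - 3962) = √(-4008) = 2*I*√1002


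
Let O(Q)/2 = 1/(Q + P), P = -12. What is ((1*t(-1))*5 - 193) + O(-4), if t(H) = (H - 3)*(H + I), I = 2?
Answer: -1705/8 ≈ -213.13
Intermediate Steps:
t(H) = (-3 + H)*(2 + H) (t(H) = (H - 3)*(H + 2) = (-3 + H)*(2 + H))
O(Q) = 2/(-12 + Q) (O(Q) = 2/(Q - 12) = 2/(-12 + Q))
((1*t(-1))*5 - 193) + O(-4) = ((1*(-6 + (-1)² - 1*(-1)))*5 - 193) + 2/(-12 - 4) = ((1*(-6 + 1 + 1))*5 - 193) + 2/(-16) = ((1*(-4))*5 - 193) + 2*(-1/16) = (-4*5 - 193) - ⅛ = (-20 - 193) - ⅛ = -213 - ⅛ = -1705/8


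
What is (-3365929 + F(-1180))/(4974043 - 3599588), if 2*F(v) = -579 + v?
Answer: -6733617/2748910 ≈ -2.4496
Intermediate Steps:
F(v) = -579/2 + v/2 (F(v) = (-579 + v)/2 = -579/2 + v/2)
(-3365929 + F(-1180))/(4974043 - 3599588) = (-3365929 + (-579/2 + (1/2)*(-1180)))/(4974043 - 3599588) = (-3365929 + (-579/2 - 590))/1374455 = (-3365929 - 1759/2)*(1/1374455) = -6733617/2*1/1374455 = -6733617/2748910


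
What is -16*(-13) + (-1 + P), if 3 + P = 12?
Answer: 216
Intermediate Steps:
P = 9 (P = -3 + 12 = 9)
-16*(-13) + (-1 + P) = -16*(-13) + (-1 + 9) = 208 + 8 = 216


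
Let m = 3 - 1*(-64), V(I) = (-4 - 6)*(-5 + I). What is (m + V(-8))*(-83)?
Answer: -16351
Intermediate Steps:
V(I) = 50 - 10*I (V(I) = -10*(-5 + I) = 50 - 10*I)
m = 67 (m = 3 + 64 = 67)
(m + V(-8))*(-83) = (67 + (50 - 10*(-8)))*(-83) = (67 + (50 + 80))*(-83) = (67 + 130)*(-83) = 197*(-83) = -16351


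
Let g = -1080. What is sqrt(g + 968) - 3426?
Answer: -3426 + 4*I*sqrt(7) ≈ -3426.0 + 10.583*I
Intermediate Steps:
sqrt(g + 968) - 3426 = sqrt(-1080 + 968) - 3426 = sqrt(-112) - 3426 = 4*I*sqrt(7) - 3426 = -3426 + 4*I*sqrt(7)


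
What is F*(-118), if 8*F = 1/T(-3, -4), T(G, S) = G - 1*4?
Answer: 59/28 ≈ 2.1071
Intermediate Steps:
T(G, S) = -4 + G (T(G, S) = G - 4 = -4 + G)
F = -1/56 (F = 1/(8*(-4 - 3)) = (⅛)/(-7) = (⅛)*(-⅐) = -1/56 ≈ -0.017857)
F*(-118) = -1/56*(-118) = 59/28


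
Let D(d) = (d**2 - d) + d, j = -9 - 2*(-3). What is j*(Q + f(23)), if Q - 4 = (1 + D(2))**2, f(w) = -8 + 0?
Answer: -63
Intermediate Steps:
f(w) = -8
j = -3 (j = -9 + 6 = -3)
D(d) = d**2
Q = 29 (Q = 4 + (1 + 2**2)**2 = 4 + (1 + 4)**2 = 4 + 5**2 = 4 + 25 = 29)
j*(Q + f(23)) = -3*(29 - 8) = -3*21 = -63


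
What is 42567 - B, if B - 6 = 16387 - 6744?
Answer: 32918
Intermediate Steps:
B = 9649 (B = 6 + (16387 - 6744) = 6 + 9643 = 9649)
42567 - B = 42567 - 1*9649 = 42567 - 9649 = 32918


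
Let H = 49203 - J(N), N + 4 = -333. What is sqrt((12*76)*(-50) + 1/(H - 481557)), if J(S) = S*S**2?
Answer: I*sqrt(65294448319413725201)/37840399 ≈ 213.54*I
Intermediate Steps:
N = -337 (N = -4 - 333 = -337)
J(S) = S**3
H = 38321956 (H = 49203 - 1*(-337)**3 = 49203 - 1*(-38272753) = 49203 + 38272753 = 38321956)
sqrt((12*76)*(-50) + 1/(H - 481557)) = sqrt((12*76)*(-50) + 1/(38321956 - 481557)) = sqrt(912*(-50) + 1/37840399) = sqrt(-45600 + 1/37840399) = sqrt(-1725522194399/37840399) = I*sqrt(65294448319413725201)/37840399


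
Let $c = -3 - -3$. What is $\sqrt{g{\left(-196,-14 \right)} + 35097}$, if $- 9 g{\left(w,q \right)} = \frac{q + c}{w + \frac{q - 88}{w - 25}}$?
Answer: $\frac{2 \sqrt{127568519833}}{3813} \approx 187.34$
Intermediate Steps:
$c = 0$ ($c = -3 + 3 = 0$)
$g{\left(w,q \right)} = - \frac{q}{9 \left(w + \frac{-88 + q}{-25 + w}\right)}$ ($g{\left(w,q \right)} = - \frac{\left(q + 0\right) \frac{1}{w + \frac{q - 88}{w - 25}}}{9} = - \frac{q \frac{1}{w + \frac{-88 + q}{-25 + w}}}{9} = - \frac{q}{9 \left(w + \frac{-88 + q}{-25 + w}\right)}$)
$\sqrt{g{\left(-196,-14 \right)} + 35097} = \sqrt{\frac{1}{9} \left(-14\right) \frac{1}{-88 - 14 + \left(-196\right)^{2} - -4900} \left(25 - -196\right) + 35097} = \sqrt{\frac{1}{9} \left(-14\right) \frac{1}{-88 - 14 + 38416 + 4900} \left(25 + 196\right) + 35097} = \sqrt{\frac{1}{9} \left(-14\right) \frac{1}{43214} \cdot 221 + 35097} = \sqrt{- \frac{91}{11439} + 35097} = \sqrt{\frac{401474492}{11439}} = \frac{2 \sqrt{127568519833}}{3813}$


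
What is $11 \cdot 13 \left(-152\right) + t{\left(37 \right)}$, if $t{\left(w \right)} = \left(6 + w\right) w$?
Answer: $-20145$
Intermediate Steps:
$t{\left(w \right)} = w \left(6 + w\right)$
$11 \cdot 13 \left(-152\right) + t{\left(37 \right)} = 11 \cdot 13 \left(-152\right) + 37 \left(6 + 37\right) = 143 \left(-152\right) + 37 \cdot 43 = -21736 + 1591 = -20145$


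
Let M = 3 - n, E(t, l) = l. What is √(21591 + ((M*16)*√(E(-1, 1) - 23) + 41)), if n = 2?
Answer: 4*√(1352 + I*√22) ≈ 147.08 + 0.25512*I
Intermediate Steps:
M = 1 (M = 3 - 1*2 = 3 - 2 = 1)
√(21591 + ((M*16)*√(E(-1, 1) - 23) + 41)) = √(21591 + ((1*16)*√(1 - 23) + 41)) = √(21591 + (16*√(-22) + 41)) = √(21591 + (16*(I*√22) + 41)) = √(21591 + (16*I*√22 + 41)) = √(21591 + (41 + 16*I*√22)) = √(21632 + 16*I*√22)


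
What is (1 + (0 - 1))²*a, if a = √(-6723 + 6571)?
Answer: 0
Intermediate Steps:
a = 2*I*√38 (a = √(-152) = 2*I*√38 ≈ 12.329*I)
(1 + (0 - 1))²*a = (1 + (0 - 1))²*(2*I*√38) = (1 - 1)²*(2*I*√38) = 0²*(2*I*√38) = 0*(2*I*√38) = 0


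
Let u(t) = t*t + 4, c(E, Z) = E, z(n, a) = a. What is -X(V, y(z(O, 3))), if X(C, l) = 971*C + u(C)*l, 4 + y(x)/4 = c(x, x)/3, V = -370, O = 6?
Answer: 2002118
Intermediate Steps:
u(t) = 4 + t**2 (u(t) = t**2 + 4 = 4 + t**2)
y(x) = -16 + 4*x/3 (y(x) = -16 + 4*(x/3) = -16 + 4*x/3)
X(C, l) = 971*C + l*(4 + C**2) (X(C, l) = 971*C + (4 + C**2)*l = 971*C + l*(4 + C**2))
-X(V, y(z(O, 3))) = -(971*(-370) + (-16 + (4/3)*3)*(4 + (-370)**2)) = -(-359270 + (-16 + 4)*(4 + 136900)) = -(-359270 - 12*136904) = -(-359270 - 1642848) = -1*(-2002118) = 2002118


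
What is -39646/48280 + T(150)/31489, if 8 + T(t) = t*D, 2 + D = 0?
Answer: -631641567/760144460 ≈ -0.83095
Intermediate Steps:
D = -2 (D = -2 + 0 = -2)
T(t) = -8 - 2*t (T(t) = -8 + t*(-2) = -8 - 2*t)
-39646/48280 + T(150)/31489 = -39646/48280 + (-8 - 2*150)/31489 = -39646*1/48280 + (-8 - 300)*(1/31489) = -19823/24140 - 308*1/31489 = -19823/24140 - 308/31489 = -631641567/760144460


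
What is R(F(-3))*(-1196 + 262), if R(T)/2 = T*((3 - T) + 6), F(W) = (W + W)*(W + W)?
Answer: 1815696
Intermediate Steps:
F(W) = 4*W**2 (F(W) = (2*W)*(2*W) = 4*W**2)
R(T) = 2*T*(9 - T) (R(T) = 2*(T*((3 - T) + 6)) = 2*(T*(9 - T)) = 2*T*(9 - T))
R(F(-3))*(-1196 + 262) = (2*(4*(-3)**2)*(9 - 4*(-3)**2))*(-1196 + 262) = (2*(4*9)*(9 - 4*9))*(-934) = (2*36*(9 - 1*36))*(-934) = (2*36*(9 - 36))*(-934) = (2*36*(-27))*(-934) = -1944*(-934) = 1815696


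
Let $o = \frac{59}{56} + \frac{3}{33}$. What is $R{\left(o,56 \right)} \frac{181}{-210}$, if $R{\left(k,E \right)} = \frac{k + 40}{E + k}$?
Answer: $- \frac{917489}{1478442} \approx -0.62058$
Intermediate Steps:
$o = \frac{705}{616}$ ($o = 59 \cdot \frac{1}{56} + 3 \cdot \frac{1}{33} = \frac{59}{56} + \frac{1}{11} = \frac{705}{616} \approx 1.1445$)
$R{\left(k,E \right)} = \frac{40 + k}{E + k}$
$R{\left(o,56 \right)} \frac{181}{-210} = \frac{40 + \frac{705}{616}}{56 + \frac{705}{616}} \frac{181}{-210} = \frac{1}{\frac{35201}{616}} \cdot \frac{25345}{616} \cdot 181 \left(- \frac{1}{210}\right) = \frac{616}{35201} \cdot \frac{25345}{616} \left(- \frac{181}{210}\right) = \frac{25345}{35201} \left(- \frac{181}{210}\right) = - \frac{917489}{1478442}$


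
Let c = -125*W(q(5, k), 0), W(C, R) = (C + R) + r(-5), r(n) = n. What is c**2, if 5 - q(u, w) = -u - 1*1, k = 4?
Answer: 562500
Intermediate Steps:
q(u, w) = 6 + u (q(u, w) = 5 - (-u - 1*1) = 5 - (-u - 1) = 5 - (-1 - u) = 5 + (1 + u) = 6 + u)
W(C, R) = -5 + C + R (W(C, R) = (C + R) - 5 = -5 + C + R)
c = -750 (c = -125*(-5 + (6 + 5) + 0) = -125*(-5 + 11 + 0) = -125*6 = -750)
c**2 = (-750)**2 = 562500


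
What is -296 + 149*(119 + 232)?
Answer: 52003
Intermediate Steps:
-296 + 149*(119 + 232) = -296 + 149*351 = -296 + 52299 = 52003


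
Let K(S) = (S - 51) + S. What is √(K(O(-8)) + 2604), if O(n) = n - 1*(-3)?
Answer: √2543 ≈ 50.428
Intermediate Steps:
O(n) = 3 + n (O(n) = n + 3 = 3 + n)
K(S) = -51 + 2*S (K(S) = (-51 + S) + S = -51 + 2*S)
√(K(O(-8)) + 2604) = √((-51 + 2*(3 - 8)) + 2604) = √((-51 + 2*(-5)) + 2604) = √((-51 - 10) + 2604) = √(-61 + 2604) = √2543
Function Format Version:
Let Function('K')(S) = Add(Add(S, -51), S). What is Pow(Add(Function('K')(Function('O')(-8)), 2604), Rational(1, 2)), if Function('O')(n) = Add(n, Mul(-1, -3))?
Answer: Pow(2543, Rational(1, 2)) ≈ 50.428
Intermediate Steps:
Function('O')(n) = Add(3, n) (Function('O')(n) = Add(n, 3) = Add(3, n))
Function('K')(S) = Add(-51, Mul(2, S)) (Function('K')(S) = Add(Add(-51, S), S) = Add(-51, Mul(2, S)))
Pow(Add(Function('K')(Function('O')(-8)), 2604), Rational(1, 2)) = Pow(Add(Add(-51, Mul(2, Add(3, -8))), 2604), Rational(1, 2)) = Pow(Add(Add(-51, Mul(2, -5)), 2604), Rational(1, 2)) = Pow(Add(Add(-51, -10), 2604), Rational(1, 2)) = Pow(Add(-61, 2604), Rational(1, 2)) = Pow(2543, Rational(1, 2))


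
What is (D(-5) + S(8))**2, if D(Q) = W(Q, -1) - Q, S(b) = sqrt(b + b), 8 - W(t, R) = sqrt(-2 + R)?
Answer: (17 - I*sqrt(3))**2 ≈ 286.0 - 58.89*I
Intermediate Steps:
W(t, R) = 8 - sqrt(-2 + R)
S(b) = sqrt(2)*sqrt(b) (S(b) = sqrt(2*b) = sqrt(2)*sqrt(b))
D(Q) = 8 - Q - I*sqrt(3) (D(Q) = (8 - sqrt(-2 - 1)) - Q = (8 - sqrt(-3)) - Q = (8 - I*sqrt(3)) - Q = 8 - Q - I*sqrt(3))
(D(-5) + S(8))**2 = ((8 - 1*(-5) - I*sqrt(3)) + sqrt(2)*sqrt(8))**2 = ((8 + 5 - I*sqrt(3)) + sqrt(2)*(2*sqrt(2)))**2 = ((13 - I*sqrt(3)) + 4)**2 = (17 - I*sqrt(3))**2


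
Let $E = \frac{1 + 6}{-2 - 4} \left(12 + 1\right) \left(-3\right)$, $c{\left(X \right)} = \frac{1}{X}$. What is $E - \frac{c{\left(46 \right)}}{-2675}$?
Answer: $\frac{2799388}{61525} \approx 45.5$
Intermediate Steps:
$E = \frac{91}{2}$ ($E = \frac{7}{-6} \cdot 13 \left(-3\right) = 7 \left(- \frac{1}{6}\right) \left(-39\right) = \left(- \frac{7}{6}\right) \left(-39\right) = \frac{91}{2} \approx 45.5$)
$E - \frac{c{\left(46 \right)}}{-2675} = \frac{91}{2} - \frac{1}{46 \left(-2675\right)} = \frac{91}{2} - \frac{1}{46} \left(- \frac{1}{2675}\right) = \frac{91}{2} - - \frac{1}{123050} = \frac{91}{2} + \frac{1}{123050} = \frac{2799388}{61525}$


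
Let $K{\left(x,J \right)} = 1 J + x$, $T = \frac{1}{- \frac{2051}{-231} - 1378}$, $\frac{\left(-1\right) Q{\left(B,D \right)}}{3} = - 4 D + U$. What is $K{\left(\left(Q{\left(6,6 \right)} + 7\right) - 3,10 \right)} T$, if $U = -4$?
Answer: $- \frac{3234}{45181} \approx -0.071579$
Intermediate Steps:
$Q{\left(B,D \right)} = 12 + 12 D$ ($Q{\left(B,D \right)} = - 3 \left(- 4 D - 4\right) = - 3 \left(-4 - 4 D\right) = 12 + 12 D$)
$T = - \frac{33}{45181}$ ($T = \frac{1}{\left(-2051\right) \left(- \frac{1}{231}\right) - 1378} = \frac{1}{\frac{293}{33} - 1378} = \frac{1}{- \frac{45181}{33}} = - \frac{33}{45181} \approx -0.0007304$)
$K{\left(x,J \right)} = J + x$
$K{\left(\left(Q{\left(6,6 \right)} + 7\right) - 3,10 \right)} T = \left(10 + \left(\left(\left(12 + 12 \cdot 6\right) + 7\right) - 3\right)\right) \left(- \frac{33}{45181}\right) = \left(10 + \left(\left(\left(12 + 72\right) + 7\right) - 3\right)\right) \left(- \frac{33}{45181}\right) = \left(10 + \left(\left(84 + 7\right) - 3\right)\right) \left(- \frac{33}{45181}\right) = \left(10 + \left(91 - 3\right)\right) \left(- \frac{33}{45181}\right) = \left(10 + 88\right) \left(- \frac{33}{45181}\right) = 98 \left(- \frac{33}{45181}\right) = - \frac{3234}{45181}$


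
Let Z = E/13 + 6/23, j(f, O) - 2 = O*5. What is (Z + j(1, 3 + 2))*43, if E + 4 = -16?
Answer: 330713/299 ≈ 1106.1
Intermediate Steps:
E = -20 (E = -4 - 16 = -20)
j(f, O) = 2 + 5*O (j(f, O) = 2 + O*5 = 2 + 5*O)
Z = -382/299 (Z = -20/13 + 6/23 = -382/299 ≈ -1.2776)
(Z + j(1, 3 + 2))*43 = (-382/299 + (2 + 5*(3 + 2)))*43 = (-382/299 + (2 + 5*5))*43 = (-382/299 + (2 + 25))*43 = (-382/299 + 27)*43 = (7691/299)*43 = 330713/299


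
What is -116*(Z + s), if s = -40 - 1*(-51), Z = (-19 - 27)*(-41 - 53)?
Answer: -502860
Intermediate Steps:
Z = 4324 (Z = -46*(-94) = 4324)
s = 11 (s = -40 + 51 = 11)
-116*(Z + s) = -116*(4324 + 11) = -116*4335 = -502860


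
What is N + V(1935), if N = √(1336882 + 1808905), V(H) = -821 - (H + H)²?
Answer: -14977721 + √3145787 ≈ -1.4976e+7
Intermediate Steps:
V(H) = -821 - 4*H² (V(H) = -821 - (2*H)² = -821 - 4*H²)
N = √3145787 ≈ 1773.6
N + V(1935) = √3145787 + (-821 - 4*1935²) = √3145787 + (-821 - 4*3744225) = √3145787 + (-821 - 14976900) = √3145787 - 14977721 = -14977721 + √3145787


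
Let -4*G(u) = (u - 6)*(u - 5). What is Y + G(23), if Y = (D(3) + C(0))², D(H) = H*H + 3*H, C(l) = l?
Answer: 495/2 ≈ 247.50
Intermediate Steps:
D(H) = H² + 3*H
G(u) = -(-6 + u)*(-5 + u)/4 (G(u) = -(u - 6)*(u - 5)/4 = -(-6 + u)*(-5 + u)/4)
Y = 324 (Y = (3*(3 + 3) + 0)² = (3*6 + 0)² = (18 + 0)² = 18² = 324)
Y + G(23) = 324 + (-15/2 - ¼*23² + (11/4)*23) = 324 + (-15/2 - ¼*529 + 253/4) = 324 + (-15/2 - 529/4 + 253/4) = 324 - 153/2 = 495/2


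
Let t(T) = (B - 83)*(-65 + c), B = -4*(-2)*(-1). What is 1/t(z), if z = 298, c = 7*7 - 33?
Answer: 1/4459 ≈ 0.00022427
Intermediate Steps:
B = -8 (B = 8*(-1) = -8)
c = 16 (c = 49 - 33 = 16)
t(T) = 4459 (t(T) = (-8 - 83)*(-65 + 16) = -91*(-49) = 4459)
1/t(z) = 1/4459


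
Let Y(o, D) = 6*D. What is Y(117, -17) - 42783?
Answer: -42885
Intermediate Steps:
Y(117, -17) - 42783 = 6*(-17) - 42783 = -102 - 42783 = -42885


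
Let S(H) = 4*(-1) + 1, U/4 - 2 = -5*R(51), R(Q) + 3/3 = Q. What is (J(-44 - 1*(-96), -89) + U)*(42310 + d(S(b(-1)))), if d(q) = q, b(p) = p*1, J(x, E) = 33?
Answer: -40572413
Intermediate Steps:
R(Q) = -1 + Q
U = -992 (U = 8 + 4*(-5*(-1 + 51)) = 8 + 4*(-5*50) = 8 + 4*(-250) = 8 - 1000 = -992)
b(p) = p
S(H) = -3 (S(H) = -4 + 1 = -3)
(J(-44 - 1*(-96), -89) + U)*(42310 + d(S(b(-1)))) = (33 - 992)*(42310 - 3) = -959*42307 = -40572413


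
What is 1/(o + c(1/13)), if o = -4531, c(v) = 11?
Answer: -1/4520 ≈ -0.00022124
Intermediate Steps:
1/(o + c(1/13)) = 1/(-4531 + 11) = 1/(-4520) = -1/4520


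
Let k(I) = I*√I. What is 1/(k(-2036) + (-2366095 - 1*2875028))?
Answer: I/(-5241123*I + 4072*√509) ≈ -1.9074e-7 + 3.3434e-9*I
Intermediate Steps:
k(I) = I^(3/2)
1/(k(-2036) + (-2366095 - 1*2875028)) = 1/((-2036)^(3/2) + (-2366095 - 1*2875028)) = 1/(-4072*I*√509 + (-2366095 - 2875028)) = 1/(-4072*I*√509 - 5241123) = 1/(-5241123 - 4072*I*√509)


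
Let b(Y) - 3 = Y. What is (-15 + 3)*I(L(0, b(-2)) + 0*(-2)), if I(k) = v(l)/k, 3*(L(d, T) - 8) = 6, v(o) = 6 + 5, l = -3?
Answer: -66/5 ≈ -13.200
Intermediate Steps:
b(Y) = 3 + Y
v(o) = 11
L(d, T) = 10 (L(d, T) = 8 + (⅓)*6 = 8 + 2 = 10)
I(k) = 11/k
(-15 + 3)*I(L(0, b(-2)) + 0*(-2)) = (-15 + 3)*(11/(10 + 0*(-2))) = -132/(10 + 0) = -132/10 = -12*11/10 = -66/5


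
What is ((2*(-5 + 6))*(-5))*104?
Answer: -1040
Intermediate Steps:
((2*(-5 + 6))*(-5))*104 = ((2*1)*(-5))*104 = (2*(-5))*104 = -10*104 = -1040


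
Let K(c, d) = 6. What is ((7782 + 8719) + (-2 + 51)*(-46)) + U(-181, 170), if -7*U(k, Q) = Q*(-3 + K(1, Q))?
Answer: 99219/7 ≈ 14174.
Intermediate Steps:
U(k, Q) = -3*Q/7 (U(k, Q) = -Q*(-3 + 6)/7 = -Q*3/7 = -3*Q/7)
((7782 + 8719) + (-2 + 51)*(-46)) + U(-181, 170) = ((7782 + 8719) + (-2 + 51)*(-46)) - 3/7*170 = (16501 + 49*(-46)) - 510/7 = (16501 - 2254) - 510/7 = 14247 - 510/7 = 99219/7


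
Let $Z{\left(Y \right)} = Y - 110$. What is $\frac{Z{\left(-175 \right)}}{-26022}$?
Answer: $\frac{95}{8674} \approx 0.010952$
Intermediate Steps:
$Z{\left(Y \right)} = -110 + Y$ ($Z{\left(Y \right)} = Y - 110 = -110 + Y$)
$\frac{Z{\left(-175 \right)}}{-26022} = \frac{-110 - 175}{-26022} = \left(-285\right) \left(- \frac{1}{26022}\right) = \frac{95}{8674}$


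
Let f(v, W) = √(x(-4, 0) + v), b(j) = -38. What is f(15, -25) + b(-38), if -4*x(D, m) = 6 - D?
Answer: -38 + 5*√2/2 ≈ -34.464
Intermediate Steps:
x(D, m) = -3/2 + D/4 (x(D, m) = -(6 - D)/4 = -3/2 + D/4)
f(v, W) = √(-5/2 + v) (f(v, W) = √((-3/2 + (¼)*(-4)) + v) = √((-3/2 - 1) + v) = √(-5/2 + v))
f(15, -25) + b(-38) = √(-10 + 4*15)/2 - 38 = √(-10 + 60)/2 - 38 = √50/2 - 38 = (5*√2)/2 - 38 = 5*√2/2 - 38 = -38 + 5*√2/2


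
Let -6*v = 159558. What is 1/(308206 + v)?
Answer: 1/281613 ≈ 3.5510e-6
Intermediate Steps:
v = -26593 (v = -⅙*159558 = -26593)
1/(308206 + v) = 1/(308206 - 26593) = 1/281613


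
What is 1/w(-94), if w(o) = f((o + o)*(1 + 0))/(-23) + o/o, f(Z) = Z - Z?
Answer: 1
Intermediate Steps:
f(Z) = 0
w(o) = 1 (w(o) = 0/(-23) + o/o = 0*(-1/23) + 1 = 0 + 1 = 1)
1/w(-94) = 1/1 = 1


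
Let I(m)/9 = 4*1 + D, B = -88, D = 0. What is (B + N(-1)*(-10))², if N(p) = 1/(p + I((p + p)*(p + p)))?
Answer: 381924/49 ≈ 7794.4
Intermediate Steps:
I(m) = 36 (I(m) = 9*(4*1 + 0) = 9*(4 + 0) = 9*4 = 36)
N(p) = 1/(36 + p) (N(p) = 1/(p + 36) = 1/(36 + p))
(B + N(-1)*(-10))² = (-88 - 10/(36 - 1))² = (-88 - 10/35)² = (-88 + (1/35)*(-10))² = (-88 - 2/7)² = (-618/7)² = 381924/49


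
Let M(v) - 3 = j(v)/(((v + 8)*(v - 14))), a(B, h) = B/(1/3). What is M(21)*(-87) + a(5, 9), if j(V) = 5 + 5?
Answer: -1752/7 ≈ -250.29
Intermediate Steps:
j(V) = 10
a(B, h) = 3*B (a(B, h) = B/(1/3) = B*3 = 3*B)
M(v) = 3 + 10/((-14 + v)*(8 + v)) (M(v) = 3 + 10/(((v + 8)*(v - 14))) = 3 + 10/(((8 + v)*(-14 + v))) = 3 + 10/(((-14 + v)*(8 + v))) = 3 + 10*(1/((-14 + v)*(8 + v))) = 3 + 10/((-14 + v)*(8 + v)))
M(21)*(-87) + a(5, 9) = ((326 - 3*21**2 + 18*21)/(112 - 1*21**2 + 6*21))*(-87) + 3*5 = ((326 - 3*441 + 378)/(112 - 1*441 + 126))*(-87) + 15 = ((326 - 1323 + 378)/(112 - 441 + 126))*(-87) + 15 = (-619/(-203))*(-87) + 15 = -1/203*(-619)*(-87) + 15 = (619/203)*(-87) + 15 = -1857/7 + 15 = -1752/7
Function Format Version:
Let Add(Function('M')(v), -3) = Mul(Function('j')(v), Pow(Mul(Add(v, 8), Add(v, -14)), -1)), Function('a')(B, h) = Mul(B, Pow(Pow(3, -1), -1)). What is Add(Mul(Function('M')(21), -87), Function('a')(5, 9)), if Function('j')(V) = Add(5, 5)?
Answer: Rational(-1752, 7) ≈ -250.29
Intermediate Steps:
Function('j')(V) = 10
Function('a')(B, h) = Mul(3, B) (Function('a')(B, h) = Mul(B, Pow(Rational(1, 3), -1)) = Mul(B, 3) = Mul(3, B))
Function('M')(v) = Add(3, Mul(10, Pow(Add(-14, v), -1), Pow(Add(8, v), -1))) (Function('M')(v) = Add(3, Mul(10, Pow(Mul(Add(v, 8), Add(v, -14)), -1))) = Add(3, Mul(10, Pow(Mul(Add(8, v), Add(-14, v)), -1))) = Add(3, Mul(10, Pow(Mul(Add(-14, v), Add(8, v)), -1))) = Add(3, Mul(10, Mul(Pow(Add(-14, v), -1), Pow(Add(8, v), -1)))) = Add(3, Mul(10, Pow(Add(-14, v), -1), Pow(Add(8, v), -1))))
Add(Mul(Function('M')(21), -87), Function('a')(5, 9)) = Add(Mul(Mul(Pow(Add(112, Mul(-1, Pow(21, 2)), Mul(6, 21)), -1), Add(326, Mul(-3, Pow(21, 2)), Mul(18, 21))), -87), Mul(3, 5)) = Add(Mul(Mul(Pow(Add(112, Mul(-1, 441), 126), -1), Add(326, Mul(-3, 441), 378)), -87), 15) = Add(Mul(Mul(Pow(Add(112, -441, 126), -1), Add(326, -1323, 378)), -87), 15) = Add(Mul(Mul(Pow(-203, -1), -619), -87), 15) = Add(Mul(Mul(Rational(-1, 203), -619), -87), 15) = Add(Mul(Rational(619, 203), -87), 15) = Add(Rational(-1857, 7), 15) = Rational(-1752, 7)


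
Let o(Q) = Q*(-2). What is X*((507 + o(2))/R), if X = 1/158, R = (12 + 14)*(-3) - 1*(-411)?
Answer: 503/52614 ≈ 0.0095602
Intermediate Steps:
o(Q) = -2*Q
R = 333 (R = 26*(-3) + 411 = -78 + 411 = 333)
X = 1/158 ≈ 0.0063291
X*((507 + o(2))/R) = ((507 - 2*2)/333)/158 = ((507 - 4)*(1/333))/158 = (503*(1/333))/158 = (1/158)*(503/333) = 503/52614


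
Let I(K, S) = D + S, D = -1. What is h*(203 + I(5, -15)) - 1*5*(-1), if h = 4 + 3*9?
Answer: 5802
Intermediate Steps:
I(K, S) = -1 + S
h = 31 (h = 4 + 27 = 31)
h*(203 + I(5, -15)) - 1*5*(-1) = 31*(203 + (-1 - 15)) - 1*5*(-1) = 31*(203 - 16) - 5*(-1) = 31*187 + 5 = 5797 + 5 = 5802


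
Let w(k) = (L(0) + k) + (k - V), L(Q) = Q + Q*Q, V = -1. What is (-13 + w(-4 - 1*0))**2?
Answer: 400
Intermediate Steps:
L(Q) = Q + Q**2
w(k) = 1 + 2*k (w(k) = (0*(1 + 0) + k) + (k - 1*(-1)) = (0*1 + k) + (k + 1) = (0 + k) + (1 + k) = k + (1 + k) = 1 + 2*k)
(-13 + w(-4 - 1*0))**2 = (-13 + (1 + 2*(-4 - 1*0)))**2 = (-13 + (1 + 2*(-4 + 0)))**2 = (-13 + (1 + 2*(-4)))**2 = (-13 + (1 - 8))**2 = (-13 - 7)**2 = (-20)**2 = 400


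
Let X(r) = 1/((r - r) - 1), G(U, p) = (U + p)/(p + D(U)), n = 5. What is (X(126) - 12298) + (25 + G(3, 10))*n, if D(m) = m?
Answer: -12169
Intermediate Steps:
G(U, p) = 1 (G(U, p) = (U + p)/(p + U) = (U + p)/(U + p) = 1)
X(r) = -1 (X(r) = 1/(0 - 1) = 1/(-1) = -1)
(X(126) - 12298) + (25 + G(3, 10))*n = (-1 - 12298) + (25 + 1)*5 = -12299 + 26*5 = -12299 + 130 = -12169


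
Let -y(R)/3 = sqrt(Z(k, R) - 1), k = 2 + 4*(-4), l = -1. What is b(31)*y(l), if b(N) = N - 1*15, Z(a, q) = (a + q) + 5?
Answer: -48*I*sqrt(11) ≈ -159.2*I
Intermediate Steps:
k = -14 (k = 2 - 16 = -14)
Z(a, q) = 5 + a + q
y(R) = -3*sqrt(-10 + R) (y(R) = -3*sqrt((5 - 14 + R) - 1) = -3*sqrt((-9 + R) - 1) = -3*sqrt(-10 + R))
b(N) = -15 + N (b(N) = N - 15 = -15 + N)
b(31)*y(l) = (-15 + 31)*(-3*sqrt(-10 - 1)) = 16*(-3*I*sqrt(11)) = -48*I*sqrt(11)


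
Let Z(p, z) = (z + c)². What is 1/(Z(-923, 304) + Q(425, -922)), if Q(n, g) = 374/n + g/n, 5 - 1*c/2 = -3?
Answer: 425/43519452 ≈ 9.7657e-6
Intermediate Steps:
c = 16 (c = 10 - 2*(-3) = 10 + 6 = 16)
Z(p, z) = (16 + z)² (Z(p, z) = (z + 16)² = (16 + z)²)
1/(Z(-923, 304) + Q(425, -922)) = 1/((16 + 304)² + (374 - 922)/425) = 1/(320² + (1/425)*(-548)) = 1/(102400 - 548/425) = 1/(43519452/425) = 425/43519452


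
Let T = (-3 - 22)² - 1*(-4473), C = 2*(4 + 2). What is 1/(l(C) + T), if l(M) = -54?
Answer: 1/5044 ≈ 0.00019826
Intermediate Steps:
C = 12 (C = 2*6 = 12)
T = 5098 (T = (-25)² + 4473 = 625 + 4473 = 5098)
1/(l(C) + T) = 1/(-54 + 5098) = 1/5044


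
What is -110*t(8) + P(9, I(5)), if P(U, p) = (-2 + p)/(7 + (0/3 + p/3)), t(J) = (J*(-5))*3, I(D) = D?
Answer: 343209/26 ≈ 13200.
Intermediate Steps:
t(J) = -15*J (t(J) = -5*J*3 = -15*J)
P(U, p) = (-2 + p)/(7 + p/3) (P(U, p) = (-2 + p)/(7 + (0*(⅓) + p*(⅓))) = (-2 + p)/(7 + (0 + p/3)) = (-2 + p)/(7 + p/3))
-110*t(8) + P(9, I(5)) = -(-1650)*8 + 3*(-2 + 5)/(21 + 5) = -110*(-120) + 3*3/26 = 13200 + 3*(1/26)*3 = 13200 + 9/26 = 343209/26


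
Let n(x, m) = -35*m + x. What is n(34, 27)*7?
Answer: -6377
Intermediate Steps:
n(x, m) = x - 35*m
n(34, 27)*7 = (34 - 35*27)*7 = (34 - 945)*7 = -911*7 = -6377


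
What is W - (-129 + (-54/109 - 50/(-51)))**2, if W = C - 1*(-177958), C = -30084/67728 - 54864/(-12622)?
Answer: 10453370458799091479/64748485120212 ≈ 1.6145e+5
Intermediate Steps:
C = 139004531/35619284 (C = -30084*1/67728 - 54864*(-1/12622) = -2507/5644 + 27432/6311 = 139004531/35619284 ≈ 3.9025)
W = 6338875546603/35619284 (W = 139004531/35619284 - 1*(-177958) = 139004531/35619284 + 177958 = 6338875546603/35619284 ≈ 1.7796e+5)
W - (-129 + (-54/109 - 50/(-51)))**2 = 6338875546603/35619284 - (-129 + (-54/109 - 50/(-51)))**2 = 6338875546603/35619284 - (-129 + (-54*1/109 - 50*(-1/51)))**2 = 6338875546603/35619284 - (-129 + (-54/109 + 50/51))**2 = 6338875546603/35619284 - (-129 + 2696/5559)**2 = 6338875546603/35619284 - (-714415/5559)**2 = 6338875546603/35619284 - 1*510388792225/30902481 = 6338875546603/35619284 - 510388792225/30902481 = 10453370458799091479/64748485120212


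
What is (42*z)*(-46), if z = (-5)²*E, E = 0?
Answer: 0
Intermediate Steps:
z = 0 (z = (-5)²*0 = 25*0 = 0)
(42*z)*(-46) = (42*0)*(-46) = 0*(-46) = 0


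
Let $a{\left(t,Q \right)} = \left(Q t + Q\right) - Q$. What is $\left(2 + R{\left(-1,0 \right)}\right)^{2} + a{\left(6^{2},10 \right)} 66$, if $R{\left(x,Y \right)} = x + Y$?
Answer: $23761$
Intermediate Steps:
$R{\left(x,Y \right)} = Y + x$
$a{\left(t,Q \right)} = Q t$ ($a{\left(t,Q \right)} = \left(Q + Q t\right) - Q = Q t$)
$\left(2 + R{\left(-1,0 \right)}\right)^{2} + a{\left(6^{2},10 \right)} 66 = \left(2 + \left(0 - 1\right)\right)^{2} + 10 \cdot 6^{2} \cdot 66 = \left(2 - 1\right)^{2} + 10 \cdot 36 \cdot 66 = 1^{2} + 360 \cdot 66 = 1 + 23760 = 23761$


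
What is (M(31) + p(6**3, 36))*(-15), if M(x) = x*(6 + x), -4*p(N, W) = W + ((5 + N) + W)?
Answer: -64425/4 ≈ -16106.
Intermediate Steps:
p(N, W) = -5/4 - W/2 - N/4 (p(N, W) = -(W + ((5 + N) + W))/4 = -(W + (5 + N + W))/4 = -(5 + N + 2*W)/4 = -5/4 - W/2 - N/4)
(M(31) + p(6**3, 36))*(-15) = (31*(6 + 31) + (-5/4 - 1/2*36 - 1/4*6**3))*(-15) = (31*37 + (-5/4 - 18 - 1/4*216))*(-15) = (1147 + (-5/4 - 18 - 54))*(-15) = (1147 - 293/4)*(-15) = (4295/4)*(-15) = -64425/4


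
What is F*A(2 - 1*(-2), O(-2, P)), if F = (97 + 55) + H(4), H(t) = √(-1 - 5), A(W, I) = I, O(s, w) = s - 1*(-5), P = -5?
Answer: 456 + 3*I*√6 ≈ 456.0 + 7.3485*I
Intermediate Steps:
O(s, w) = 5 + s (O(s, w) = s + 5 = 5 + s)
H(t) = I*√6 (H(t) = √(-6) = I*√6)
F = 152 + I*√6 (F = (97 + 55) + I*√6 = 152 + I*√6 ≈ 152.0 + 2.4495*I)
F*A(2 - 1*(-2), O(-2, P)) = (152 + I*√6)*(5 - 2) = (152 + I*√6)*3 = 456 + 3*I*√6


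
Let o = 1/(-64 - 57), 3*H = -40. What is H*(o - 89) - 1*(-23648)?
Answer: 3005008/121 ≈ 24835.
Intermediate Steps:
H = -40/3 (H = (⅓)*(-40) = -40/3 ≈ -13.333)
o = -1/121 (o = 1/(-121) = -1/121 ≈ -0.0082645)
H*(o - 89) - 1*(-23648) = -40*(-1/121 - 89)/3 - 1*(-23648) = -40/3*(-10770/121) + 23648 = 143600/121 + 23648 = 3005008/121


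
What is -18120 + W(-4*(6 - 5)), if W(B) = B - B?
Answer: -18120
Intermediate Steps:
W(B) = 0
-18120 + W(-4*(6 - 5)) = -18120 + 0 = -18120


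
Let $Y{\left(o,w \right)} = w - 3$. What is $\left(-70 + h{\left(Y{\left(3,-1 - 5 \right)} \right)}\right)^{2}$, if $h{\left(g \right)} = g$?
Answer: $6241$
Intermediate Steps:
$Y{\left(o,w \right)} = -3 + w$
$\left(-70 + h{\left(Y{\left(3,-1 - 5 \right)} \right)}\right)^{2} = \left(-70 - 9\right)^{2} = \left(-79\right)^{2} = 6241$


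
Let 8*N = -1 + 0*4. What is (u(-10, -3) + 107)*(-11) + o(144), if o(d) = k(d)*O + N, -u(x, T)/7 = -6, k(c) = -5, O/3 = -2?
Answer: -12873/8 ≈ -1609.1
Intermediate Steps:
O = -6 (O = 3*(-2) = -6)
u(x, T) = 42 (u(x, T) = -7*(-6) = 42)
N = -⅛ (N = (-1 + 0*4)/8 = (-1 + 0)/8 = (⅛)*(-1) = -⅛ ≈ -0.12500)
o(d) = 239/8 (o(d) = -5*(-6) - ⅛ = 30 - ⅛ = 239/8)
(u(-10, -3) + 107)*(-11) + o(144) = (42 + 107)*(-11) + 239/8 = 149*(-11) + 239/8 = -1639 + 239/8 = -12873/8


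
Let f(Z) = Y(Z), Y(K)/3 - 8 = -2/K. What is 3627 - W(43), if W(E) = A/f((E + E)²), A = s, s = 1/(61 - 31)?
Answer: 4828387496/1331235 ≈ 3627.0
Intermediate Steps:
Y(K) = 24 - 6/K (Y(K) = 24 + 3*(-2/K) = 24 - 6/K)
f(Z) = 24 - 6/Z
s = 1/30 ≈ 0.033333
A = 1/30 ≈ 0.033333
W(E) = 1/(30*(24 - 3/(2*E²))) (W(E) = 1/(30*(24 - 6/(E + E)²)) = 1/(30*(24 - 6*1/(4*E²))) = 1/(30*(24 - 3/(2*E²))))
3627 - W(43) = 3627 - 43²/(45*(-1 + 16*43²)) = 3627 - 1849/(45*(-1 + 16*1849)) = 3627 - 1849/(45*(-1 + 29584)) = 3627 - 1849/(45*29583) = 3627 - 1*1849/1331235 = 3627 - 1849/1331235 = 4828387496/1331235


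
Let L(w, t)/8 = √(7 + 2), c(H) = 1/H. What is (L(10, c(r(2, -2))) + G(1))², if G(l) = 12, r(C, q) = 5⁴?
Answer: 1296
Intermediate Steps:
r(C, q) = 625
c(H) = 1/H
L(w, t) = 24 (L(w, t) = 8*√(7 + 2) = 8*√9 = 8*3 = 24)
(L(10, c(r(2, -2))) + G(1))² = (24 + 12)² = 36² = 1296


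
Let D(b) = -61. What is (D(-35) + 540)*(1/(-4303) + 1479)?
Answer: 3048421144/4303 ≈ 7.0844e+5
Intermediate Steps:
(D(-35) + 540)*(1/(-4303) + 1479) = (-61 + 540)*(1/(-4303) + 1479) = 479*(-1/4303 + 1479) = 479*(6364136/4303) = 3048421144/4303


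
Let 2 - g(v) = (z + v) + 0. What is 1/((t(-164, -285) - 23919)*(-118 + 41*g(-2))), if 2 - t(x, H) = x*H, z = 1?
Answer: -1/353285 ≈ -2.8306e-6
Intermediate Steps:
t(x, H) = 2 - H*x (t(x, H) = 2 - x*H = 2 - H*x)
g(v) = 1 - v (g(v) = 2 - ((1 + v) + 0) = 2 - (1 + v) = 2 + (-1 - v) = 1 - v)
1/((t(-164, -285) - 23919)*(-118 + 41*g(-2))) = 1/(((2 - 1*(-285)*(-164)) - 23919)*(-118 + 41*(1 - 1*(-2)))) = 1/(((2 - 46740) - 23919)*(-118 + 41*(1 + 2))) = 1/((-46738 - 23919)*(-118 + 41*3)) = 1/((-70657)*(-118 + 123)) = -1/70657/5 = -1/70657*⅕ = -1/353285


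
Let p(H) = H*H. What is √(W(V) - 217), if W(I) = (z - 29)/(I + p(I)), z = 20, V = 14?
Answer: I*√1063510/70 ≈ 14.732*I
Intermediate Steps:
p(H) = H²
W(I) = -9/(I + I²) (W(I) = (20 - 29)/(I + I²) = -9/(I + I²))
√(W(V) - 217) = √(-9/(14*(1 + 14)) - 217) = √(-9*1/14/15 - 217) = √(-9*1/14*1/15 - 217) = √(-3/70 - 217) = √(-15193/70) = I*√1063510/70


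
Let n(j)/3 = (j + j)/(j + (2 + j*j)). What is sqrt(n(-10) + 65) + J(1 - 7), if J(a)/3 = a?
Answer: -18 + 2*sqrt(8510)/23 ≈ -9.9783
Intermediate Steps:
J(a) = 3*a
n(j) = 6*j/(2 + j + j**2) (n(j) = 3*((j + j)/(j + (2 + j*j))) = 3*((2*j)/(j + (2 + j**2))) = 3*((2*j)/(2 + j + j**2)) = 3*(2*j/(2 + j + j**2)) = 6*j/(2 + j + j**2))
sqrt(n(-10) + 65) + J(1 - 7) = sqrt(6*(-10)/(2 - 10 + (-10)**2) + 65) + 3*(1 - 7) = sqrt(6*(-10)/(2 - 10 + 100) + 65) + 3*(-6) = sqrt(6*(-10)/92 + 65) - 18 = sqrt(6*(-10)*(1/92) + 65) - 18 = sqrt(-15/23 + 65) - 18 = sqrt(1480/23) - 18 = 2*sqrt(8510)/23 - 18 = -18 + 2*sqrt(8510)/23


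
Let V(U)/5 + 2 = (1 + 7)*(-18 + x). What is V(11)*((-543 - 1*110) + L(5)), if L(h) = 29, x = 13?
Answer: 131040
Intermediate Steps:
V(U) = -210 (V(U) = -10 + 5*((1 + 7)*(-18 + 13)) = -10 + 5*(8*(-5)) = -10 + 5*(-40) = -10 - 200 = -210)
V(11)*((-543 - 1*110) + L(5)) = -210*((-543 - 1*110) + 29) = -210*((-543 - 110) + 29) = -210*(-653 + 29) = -210*(-624) = 131040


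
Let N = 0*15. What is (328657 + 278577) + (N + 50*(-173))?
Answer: 598584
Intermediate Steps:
N = 0
(328657 + 278577) + (N + 50*(-173)) = (328657 + 278577) + (0 + 50*(-173)) = 607234 + (0 - 8650) = 607234 - 8650 = 598584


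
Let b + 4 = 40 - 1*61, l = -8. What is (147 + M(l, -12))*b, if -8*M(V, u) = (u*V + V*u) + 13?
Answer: -24275/8 ≈ -3034.4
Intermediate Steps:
M(V, u) = -13/8 - V*u/4 (M(V, u) = -((u*V + V*u) + 13)/8 = -((V*u + V*u) + 13)/8 = -(2*V*u + 13)/8 = -(13 + 2*V*u)/8 = -13/8 - V*u/4)
b = -25 (b = -4 + (40 - 1*61) = -4 + (40 - 61) = -4 - 21 = -25)
(147 + M(l, -12))*b = (147 + (-13/8 - ¼*(-8)*(-12)))*(-25) = (147 + (-13/8 - 24))*(-25) = (147 - 205/8)*(-25) = (971/8)*(-25) = -24275/8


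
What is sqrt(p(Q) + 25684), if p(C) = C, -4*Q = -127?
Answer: sqrt(102863)/2 ≈ 160.36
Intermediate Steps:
Q = 127/4 (Q = -1/4*(-127) = 127/4 ≈ 31.750)
sqrt(p(Q) + 25684) = sqrt(127/4 + 25684) = sqrt(102863/4) = sqrt(102863)/2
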